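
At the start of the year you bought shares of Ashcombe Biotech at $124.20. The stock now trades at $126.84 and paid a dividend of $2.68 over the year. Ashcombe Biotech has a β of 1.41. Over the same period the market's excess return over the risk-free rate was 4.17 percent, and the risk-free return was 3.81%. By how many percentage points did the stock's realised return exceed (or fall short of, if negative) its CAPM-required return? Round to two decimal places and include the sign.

Realised HPR = (P1 + D1 − P0) / P0 = (126.84 + 2.68 − 124.20) / 124.20 = 5.32 / 124.20 = 4.2834%
CAPM required = R_f + β·MRP = 3.81% + 1.41 × 4.17% = 9.6897%
α = realised − required = 4.2834% − 9.6897% = -5.41%

-5.41%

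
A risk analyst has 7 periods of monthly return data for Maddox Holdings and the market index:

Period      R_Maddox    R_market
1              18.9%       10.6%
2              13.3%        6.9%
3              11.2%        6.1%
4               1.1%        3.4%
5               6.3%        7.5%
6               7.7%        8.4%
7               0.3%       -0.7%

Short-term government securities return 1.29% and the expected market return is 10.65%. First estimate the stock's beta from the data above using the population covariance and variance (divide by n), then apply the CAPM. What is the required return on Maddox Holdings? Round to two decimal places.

Mean R_i = (18.9 + 13.3 + 11.2 + 1.1 + 6.3 + 7.7 + 0.3) / 7 = 8.4000%
Mean R_m = (10.6 + 6.9 + 6.1 + 3.4 + 7.5 + 8.4 − 0.7) / 7 = 6.0286%
Σ(R_i − R̄_i)(R_m − R̄_m) = 121.4100  ⇒  Cov = 121.4100 / 7 = 17.3443
Σ(R_m − R̄_m)² = 81.6343  ⇒  Var(R_m) = 81.6343 / 7 = 11.6620
β = Cov / Var(R_m) = 17.3443 / 11.6620 = 1.4872
MRP = 10.65% − 1.29% = 9.36%
E(R) = R_f + β × MRP = 1.29% + 1.4872 × 9.36% = 15.21%

15.21%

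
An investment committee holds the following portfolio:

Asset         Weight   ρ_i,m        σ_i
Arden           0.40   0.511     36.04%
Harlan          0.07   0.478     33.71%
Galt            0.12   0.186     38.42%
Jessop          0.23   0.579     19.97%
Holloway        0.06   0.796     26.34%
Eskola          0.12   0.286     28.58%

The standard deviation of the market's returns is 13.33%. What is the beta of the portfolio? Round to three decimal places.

1.069

β_Arden = 0.511 × 36.04% / 13.33% = 1.3816
β_Harlan = 0.478 × 33.71% / 13.33% = 1.2088
β_Galt = 0.186 × 38.42% / 13.33% = 0.5361
β_Jessop = 0.579 × 19.97% / 13.33% = 0.8674
β_Holloway = 0.796 × 26.34% / 13.33% = 1.5729
β_Eskola = 0.286 × 28.58% / 13.33% = 0.6132
β_P = Σ w_i β_i = 0.40×1.3816 + 0.07×1.2088 + 0.12×0.5361 + 0.23×0.8674 + 0.06×1.5729 + 0.12×0.6132 = 1.0690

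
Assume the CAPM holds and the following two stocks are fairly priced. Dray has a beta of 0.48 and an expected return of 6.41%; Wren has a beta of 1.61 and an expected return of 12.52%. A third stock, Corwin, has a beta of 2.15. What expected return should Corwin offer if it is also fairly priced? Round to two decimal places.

15.44%

MRP (SML slope) = (12.52% − 6.41%) / (1.61 − 0.48) = 6.11% / 1.13 = 5.4071%
R_f (intercept) = 6.41% − 0.48 × 5.4071% = 3.8146%
E(R_Corwin) = R_f + β × MRP = 3.8146% + 2.15 × 5.4071% = 15.44%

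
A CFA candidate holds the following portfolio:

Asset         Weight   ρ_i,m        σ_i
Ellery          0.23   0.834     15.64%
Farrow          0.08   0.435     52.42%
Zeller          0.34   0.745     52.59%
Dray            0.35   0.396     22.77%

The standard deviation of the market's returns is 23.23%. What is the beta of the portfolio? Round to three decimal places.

0.917

β_Ellery = 0.834 × 15.64% / 23.23% = 0.5615
β_Farrow = 0.435 × 52.42% / 23.23% = 0.9816
β_Zeller = 0.745 × 52.59% / 23.23% = 1.6866
β_Dray = 0.396 × 22.77% / 23.23% = 0.3882
β_P = Σ w_i β_i = 0.23×0.5615 + 0.08×0.9816 + 0.34×1.6866 + 0.35×0.3882 = 0.9170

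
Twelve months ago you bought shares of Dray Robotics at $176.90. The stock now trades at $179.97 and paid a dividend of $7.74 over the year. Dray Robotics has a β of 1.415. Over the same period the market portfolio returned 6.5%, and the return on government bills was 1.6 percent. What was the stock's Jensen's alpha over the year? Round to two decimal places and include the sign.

Realised HPR = (P1 + D1 − P0) / P0 = (179.97 + 7.74 − 176.90) / 176.90 = 10.81 / 176.90 = 6.1108%
MRP = 6.5% − 1.6% = 4.90%
CAPM required = R_f + β·MRP = 1.6% + 1.415 × 4.9% = 8.5335%
α = realised − required = 6.1108% − 8.5335% = -2.42%

-2.42%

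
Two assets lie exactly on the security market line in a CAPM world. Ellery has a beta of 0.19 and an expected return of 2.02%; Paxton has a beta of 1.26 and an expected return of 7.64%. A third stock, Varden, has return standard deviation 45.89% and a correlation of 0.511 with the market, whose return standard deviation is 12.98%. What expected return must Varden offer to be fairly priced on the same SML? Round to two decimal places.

MRP = (7.64% − 2.02%) / (1.26 − 0.19) = 5.2523%
R_f = 2.02% − 0.19 × 5.2523% = 1.0221%
β_Varden = ρ·σ_i/σ_m = 0.511 × 45.89 / 12.98 = 1.8066
E(R_Varden) = R_f + β × MRP = 1.0221% + 1.8066 × 5.2523% = 10.51%

10.51%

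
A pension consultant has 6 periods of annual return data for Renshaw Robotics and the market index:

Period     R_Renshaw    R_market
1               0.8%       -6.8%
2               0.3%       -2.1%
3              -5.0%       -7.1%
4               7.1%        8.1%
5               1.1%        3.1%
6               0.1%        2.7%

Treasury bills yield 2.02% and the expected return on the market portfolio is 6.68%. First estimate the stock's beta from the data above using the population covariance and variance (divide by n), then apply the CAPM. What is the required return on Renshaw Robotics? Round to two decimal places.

4.37%

Mean R_i = (0.8 + 0.3 − 5.0 + 7.1 + 1.1 + 0.1) / 6 = 0.7333%
Mean R_m = (-6.8 − 2.1 − 7.1 + 8.1 + 3.1 + 2.7) / 6 = -0.3500%
Σ(R_i − R̄_i)(R_m − R̄_m) = 92.1600  ⇒  Cov = 92.1600 / 6 = 15.3600
Σ(R_m − R̄_m)² = 182.8350  ⇒  Var(R_m) = 182.8350 / 6 = 30.4725
β = Cov / Var(R_m) = 15.3600 / 30.4725 = 0.5041
MRP = 6.68% − 2.02% = 4.66%
E(R) = R_f + β × MRP = 2.02% + 0.5041 × 4.66% = 4.37%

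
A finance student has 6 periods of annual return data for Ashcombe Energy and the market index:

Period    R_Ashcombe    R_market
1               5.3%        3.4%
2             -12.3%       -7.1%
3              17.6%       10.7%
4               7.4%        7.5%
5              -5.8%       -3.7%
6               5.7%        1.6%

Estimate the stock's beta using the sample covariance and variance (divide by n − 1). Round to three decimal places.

Mean R_i = (5.3 − 12.3 + 17.6 + 7.4 − 5.8 + 5.7) / 6 = 2.9833%
Mean R_m = (3.4 − 7.1 + 10.7 + 7.5 − 3.7 + 1.6) / 6 = 2.0667%
Σ(R_i − R̄_i)(R_m − R̄_m) = 342.7567  ⇒  Cov = 342.7567 / 5 = 68.5513
Σ(R_m − R̄_m)² = 223.3333  ⇒  Var(R_m) = 223.3333 / 5 = 44.6667
β = Cov / Var(R_m) = 68.5513 / 44.6667 = 1.5347

1.535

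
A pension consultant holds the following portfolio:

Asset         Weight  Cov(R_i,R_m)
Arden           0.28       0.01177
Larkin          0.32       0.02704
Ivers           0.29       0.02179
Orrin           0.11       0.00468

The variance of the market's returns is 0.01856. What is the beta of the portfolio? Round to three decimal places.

1.012

β_Arden = 0.01177 / 0.01856 = 0.6342
β_Larkin = 0.02704 / 0.01856 = 1.4569
β_Ivers = 0.02179 / 0.01856 = 1.1740
β_Orrin = 0.00468 / 0.01856 = 0.2522
β_P = Σ w_i β_i = 0.28×0.6342 + 0.32×1.4569 + 0.29×1.1740 + 0.11×0.2522 = 1.0120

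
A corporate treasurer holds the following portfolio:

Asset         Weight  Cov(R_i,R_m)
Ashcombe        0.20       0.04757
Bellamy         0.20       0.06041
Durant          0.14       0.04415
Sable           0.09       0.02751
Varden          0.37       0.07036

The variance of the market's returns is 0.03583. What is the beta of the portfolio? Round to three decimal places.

β_Ashcombe = 0.04757 / 0.03583 = 1.3277
β_Bellamy = 0.06041 / 0.03583 = 1.6860
β_Durant = 0.04415 / 0.03583 = 1.2322
β_Sable = 0.02751 / 0.03583 = 0.7678
β_Varden = 0.07036 / 0.03583 = 1.9637
β_P = Σ w_i β_i = 0.20×1.3277 + 0.20×1.6860 + 0.14×1.2322 + 0.09×0.7678 + 0.37×1.9637 = 1.5709

1.571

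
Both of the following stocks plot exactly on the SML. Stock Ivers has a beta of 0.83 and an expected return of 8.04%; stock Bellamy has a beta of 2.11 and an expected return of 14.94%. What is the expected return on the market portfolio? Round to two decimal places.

8.96%

Both satisfy E(R) = R_f + β·MRP, so the slope of the SML is
MRP = (14.94% − 8.04%) / (2.11 − 0.83) = 6.90% / 1.28 = 5.3906%
R_f = E(R_Ivers) − β_Ivers·MRP = 8.04% − 0.83 × 5.3906% = 3.5658%
E(R_m) = R_f + MRP = 3.5658% + 5.3906% = 8.96%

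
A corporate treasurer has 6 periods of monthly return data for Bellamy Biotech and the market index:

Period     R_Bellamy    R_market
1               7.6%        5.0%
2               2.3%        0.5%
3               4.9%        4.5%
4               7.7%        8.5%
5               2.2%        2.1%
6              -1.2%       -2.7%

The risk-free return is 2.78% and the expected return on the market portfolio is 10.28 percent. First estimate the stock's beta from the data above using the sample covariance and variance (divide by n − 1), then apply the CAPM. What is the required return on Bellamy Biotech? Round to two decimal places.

Mean R_i = (7.6 + 2.3 + 4.9 + 7.7 + 2.2 − 1.2) / 6 = 3.9167%
Mean R_m = (5.0 + 0.5 + 4.5 + 8.5 + 2.1 − 2.7) / 6 = 2.9833%
Σ(R_i − R̄_i)(R_m − R̄_m) = 64.4017  ⇒  Cov = 64.4017 / 5 = 12.8803
Σ(R_m − R̄_m)² = 76.0483  ⇒  Var(R_m) = 76.0483 / 5 = 15.2097
β = Cov / Var(R_m) = 12.8803 / 15.2097 = 0.8468
MRP = 10.28% − 2.78% = 7.50%
E(R) = R_f + β × MRP = 2.78% + 0.8468 × 7.50% = 9.13%

9.13%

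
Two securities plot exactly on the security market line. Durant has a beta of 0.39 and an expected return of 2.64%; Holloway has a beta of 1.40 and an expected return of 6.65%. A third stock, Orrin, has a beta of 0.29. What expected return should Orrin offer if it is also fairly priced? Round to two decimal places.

2.24%

MRP (SML slope) = (6.65% − 2.64%) / (1.40 − 0.39) = 4.01% / 1.01 = 3.9703%
R_f (intercept) = 2.64% − 0.39 × 3.9703% = 1.0916%
E(R_Orrin) = R_f + β × MRP = 1.0916% + 0.29 × 3.9703% = 2.24%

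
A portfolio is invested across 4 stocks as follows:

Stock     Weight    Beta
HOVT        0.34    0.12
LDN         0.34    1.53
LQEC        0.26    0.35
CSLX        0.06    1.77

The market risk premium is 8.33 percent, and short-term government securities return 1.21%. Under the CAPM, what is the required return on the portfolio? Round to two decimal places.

7.53%

β_P = Σ w_i β_i = 0.34×0.12 + 0.34×1.53 + 0.26×0.35 + 0.06×1.77 = 0.7582
E(R_P) = R_f + β_P × MRP = 1.21% + 0.7582 × 8.33% = 7.53%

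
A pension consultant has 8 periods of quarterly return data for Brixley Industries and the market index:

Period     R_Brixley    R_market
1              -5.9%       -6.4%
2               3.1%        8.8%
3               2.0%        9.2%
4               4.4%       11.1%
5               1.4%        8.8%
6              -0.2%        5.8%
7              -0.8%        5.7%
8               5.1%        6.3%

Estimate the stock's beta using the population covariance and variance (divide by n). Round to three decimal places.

0.559

Mean R_i = (-5.9 + 3.1 + 2.0 + 4.4 + 1.4 − 0.2 − 0.8 + 5.1) / 8 = 1.1375%
Mean R_m = (-6.4 + 8.8 + 9.2 + 11.1 + 8.8 + 5.8 + 5.7 + 6.3) / 8 = 6.1625%
Σ(R_i − R̄_i)(R_m − R̄_m) = 114.9313  ⇒  Cov = 114.9313 / 8 = 14.3664
Σ(R_m − R̄_m)² = 205.6988  ⇒  Var(R_m) = 205.6988 / 8 = 25.7124
β = Cov / Var(R_m) = 14.3664 / 25.7124 = 0.5587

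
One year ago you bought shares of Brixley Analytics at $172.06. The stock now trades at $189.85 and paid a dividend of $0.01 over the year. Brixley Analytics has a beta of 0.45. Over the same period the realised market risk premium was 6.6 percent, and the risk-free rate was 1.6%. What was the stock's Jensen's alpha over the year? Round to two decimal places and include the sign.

+5.78%

Realised HPR = (P1 + D1 − P0) / P0 = (189.85 + 0.01 − 172.06) / 172.06 = 17.80 / 172.06 = 10.3452%
CAPM required = R_f + β·MRP = 1.6% + 0.45 × 6.6% = 4.5700%
α = realised − required = 10.3452% − 4.5700% = +5.78%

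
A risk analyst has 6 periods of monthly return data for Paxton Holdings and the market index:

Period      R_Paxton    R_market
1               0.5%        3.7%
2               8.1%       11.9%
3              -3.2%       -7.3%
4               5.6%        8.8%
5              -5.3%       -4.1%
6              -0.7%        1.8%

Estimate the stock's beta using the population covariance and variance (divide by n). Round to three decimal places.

0.664

Mean R_i = (0.5 + 8.1 − 3.2 + 5.6 − 5.3 − 0.7) / 6 = 0.8333%
Mean R_m = (3.7 + 11.9 − 7.3 + 8.8 − 4.1 + 1.8) / 6 = 2.4667%
Σ(R_i − R̄_i)(R_m − R̄_m) = 179.0167  ⇒  Cov = 179.0167 / 6 = 29.8361
Σ(R_m − R̄_m)² = 269.5733  ⇒  Var(R_m) = 269.5733 / 6 = 44.9289
β = Cov / Var(R_m) = 29.8361 / 44.9289 = 0.6641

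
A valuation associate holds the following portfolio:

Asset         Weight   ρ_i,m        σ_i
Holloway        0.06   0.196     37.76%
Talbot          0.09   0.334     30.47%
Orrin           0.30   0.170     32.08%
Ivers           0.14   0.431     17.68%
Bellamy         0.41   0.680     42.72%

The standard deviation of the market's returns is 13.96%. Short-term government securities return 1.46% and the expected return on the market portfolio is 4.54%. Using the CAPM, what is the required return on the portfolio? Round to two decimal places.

β_Holloway = 0.196 × 37.76% / 13.96% = 0.5302
β_Talbot = 0.334 × 30.47% / 13.96% = 0.7290
β_Orrin = 0.170 × 32.08% / 13.96% = 0.3907
β_Ivers = 0.431 × 17.68% / 13.96% = 0.5459
β_Bellamy = 0.680 × 42.72% / 13.96% = 2.0809
β_P = Σ w_i β_i = 0.06×0.5302 + 0.09×0.7290 + 0.30×0.3907 + 0.14×0.5459 + 0.41×2.0809 = 1.1442
MRP = 4.54% − 1.46% = 3.08%
E(R_P) = R_f + β_P × MRP = 1.46% + 1.1442 × 3.08% = 4.98%

4.98%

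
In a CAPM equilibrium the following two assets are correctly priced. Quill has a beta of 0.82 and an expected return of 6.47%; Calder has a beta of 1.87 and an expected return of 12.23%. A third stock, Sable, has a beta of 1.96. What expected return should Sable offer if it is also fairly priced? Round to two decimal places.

MRP (SML slope) = (12.23% − 6.47%) / (1.87 − 0.82) = 5.76% / 1.05 = 5.4857%
R_f (intercept) = 6.47% − 0.82 × 5.4857% = 1.9717%
E(R_Sable) = R_f + β × MRP = 1.9717% + 1.96 × 5.4857% = 12.72%

12.72%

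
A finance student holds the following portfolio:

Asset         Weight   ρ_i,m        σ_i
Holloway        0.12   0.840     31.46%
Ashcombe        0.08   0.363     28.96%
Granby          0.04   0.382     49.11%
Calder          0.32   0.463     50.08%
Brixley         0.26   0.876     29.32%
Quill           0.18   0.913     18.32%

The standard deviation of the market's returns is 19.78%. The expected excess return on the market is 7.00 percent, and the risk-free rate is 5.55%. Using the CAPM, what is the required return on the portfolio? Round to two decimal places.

β_Holloway = 0.840 × 31.46% / 19.78% = 1.3360
β_Ashcombe = 0.363 × 28.96% / 19.78% = 0.5315
β_Granby = 0.382 × 49.11% / 19.78% = 0.9484
β_Calder = 0.463 × 50.08% / 19.78% = 1.1722
β_Brixley = 0.876 × 29.32% / 19.78% = 1.2985
β_Quill = 0.913 × 18.32% / 19.78% = 0.8456
β_P = Σ w_i β_i = 0.12×1.3360 + 0.08×0.5315 + 0.04×0.9484 + 0.32×1.1722 + 0.26×1.2985 + 0.18×0.8456 = 1.1057
E(R_P) = R_f + β_P × MRP = 5.55% + 1.1057 × 7.00% = 13.29%

13.29%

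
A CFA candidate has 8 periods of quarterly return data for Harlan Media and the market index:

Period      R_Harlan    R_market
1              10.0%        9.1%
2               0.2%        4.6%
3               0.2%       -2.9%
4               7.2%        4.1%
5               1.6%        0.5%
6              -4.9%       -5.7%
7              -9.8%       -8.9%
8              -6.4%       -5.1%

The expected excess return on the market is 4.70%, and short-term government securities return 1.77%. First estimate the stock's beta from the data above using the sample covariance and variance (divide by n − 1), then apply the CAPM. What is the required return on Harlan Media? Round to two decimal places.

6.53%

Mean R_i = (10.0 + 0.2 + 0.2 + 7.2 + 1.6 − 4.9 − 9.8 − 6.4) / 8 = -0.2375%
Mean R_m = (9.1 + 4.6 − 2.9 + 4.1 + 0.5 − 5.7 − 8.9 − 5.1) / 8 = -0.5375%
Σ(R_i − R̄_i)(R_m − R̄_m) = 268.4288  ⇒  Cov = 268.4288 / 7 = 38.3470
Σ(R_m − R̄_m)² = 264.8388  ⇒  Var(R_m) = 264.8388 / 7 = 37.8341
β = Cov / Var(R_m) = 38.3470 / 37.8341 = 1.0136
E(R) = R_f + β × MRP = 1.77% + 1.0136 × 4.70% = 6.53%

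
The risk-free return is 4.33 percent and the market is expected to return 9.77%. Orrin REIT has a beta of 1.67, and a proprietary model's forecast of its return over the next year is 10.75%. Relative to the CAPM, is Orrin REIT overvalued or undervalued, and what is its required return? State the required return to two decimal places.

Overvalued; required return 13.41%

MRP = 9.77% − 4.33% = 5.44%
Required return = R_f + β·MRP = 4.33% + 1.67 × 5.44% = 13.41%
Forecast 10.75% < required 13.41% → the stock plots below the SML → overvalued.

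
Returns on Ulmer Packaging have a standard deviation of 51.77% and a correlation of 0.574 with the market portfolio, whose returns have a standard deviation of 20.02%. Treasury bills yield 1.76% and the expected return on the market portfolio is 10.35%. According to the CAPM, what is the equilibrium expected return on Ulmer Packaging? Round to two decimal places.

14.51%

β = ρ × σ_i / σ_m = 0.574 × 51.77% / 20.02% = 1.4843
MRP = 10.35% − 1.76% = 8.59%
E(R) = 1.76% + 1.4843 × 8.59% = 14.51%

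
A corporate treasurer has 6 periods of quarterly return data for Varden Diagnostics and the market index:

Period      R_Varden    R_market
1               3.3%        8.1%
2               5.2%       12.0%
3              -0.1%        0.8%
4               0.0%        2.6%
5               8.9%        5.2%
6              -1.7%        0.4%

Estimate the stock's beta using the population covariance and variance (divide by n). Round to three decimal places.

0.572

Mean R_i = (3.3 + 5.2 − 0.1 + 0.0 + 8.9 − 1.7) / 6 = 2.6000%
Mean R_m = (8.1 + 12.0 + 0.8 + 2.6 + 5.2 + 0.4) / 6 = 4.8500%
Σ(R_i − R̄_i)(R_m − R̄_m) = 58.9900  ⇒  Cov = 58.9900 / 6 = 9.8317
Σ(R_m − R̄_m)² = 103.0750  ⇒  Var(R_m) = 103.0750 / 6 = 17.1792
β = Cov / Var(R_m) = 9.8317 / 17.1792 = 0.5723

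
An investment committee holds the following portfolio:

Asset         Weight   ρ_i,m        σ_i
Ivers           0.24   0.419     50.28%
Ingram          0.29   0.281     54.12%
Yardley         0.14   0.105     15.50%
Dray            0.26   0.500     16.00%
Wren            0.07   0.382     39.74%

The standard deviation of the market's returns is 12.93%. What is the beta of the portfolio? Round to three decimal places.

β_Ivers = 0.419 × 50.28% / 12.93% = 1.6293
β_Ingram = 0.281 × 54.12% / 12.93% = 1.1762
β_Yardley = 0.105 × 15.50% / 12.93% = 0.1259
β_Dray = 0.500 × 16.00% / 12.93% = 0.6187
β_Wren = 0.382 × 39.74% / 12.93% = 1.1741
β_P = Σ w_i β_i = 0.24×1.6293 + 0.29×1.1762 + 0.14×0.1259 + 0.26×0.6187 + 0.07×1.1741 = 0.9928

0.993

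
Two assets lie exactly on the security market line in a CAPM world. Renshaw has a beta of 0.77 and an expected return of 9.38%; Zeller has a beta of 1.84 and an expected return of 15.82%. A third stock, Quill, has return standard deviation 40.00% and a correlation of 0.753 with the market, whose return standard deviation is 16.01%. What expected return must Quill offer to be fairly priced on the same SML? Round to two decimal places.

MRP = (15.82% − 9.38%) / (1.84 − 0.77) = 6.0187%
R_f = 9.38% − 0.77 × 6.0187% = 4.7456%
β_Quill = ρ·σ_i/σ_m = 0.753 × 40.00 / 16.01 = 1.8813
E(R_Quill) = R_f + β × MRP = 4.7456% + 1.8813 × 6.0187% = 16.07%

16.07%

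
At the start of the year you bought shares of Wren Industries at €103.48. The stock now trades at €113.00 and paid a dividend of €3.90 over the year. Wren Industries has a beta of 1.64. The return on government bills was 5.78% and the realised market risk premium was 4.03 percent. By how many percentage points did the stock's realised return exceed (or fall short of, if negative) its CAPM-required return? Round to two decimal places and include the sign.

Realised HPR = (P1 + D1 − P0) / P0 = (113.00 + 3.90 − 103.48) / 103.48 = 13.42 / 103.48 = 12.9687%
CAPM required = R_f + β·MRP = 5.78% + 1.64 × 4.03% = 12.3892%
α = realised − required = 12.9687% − 12.3892% = +0.58%

+0.58%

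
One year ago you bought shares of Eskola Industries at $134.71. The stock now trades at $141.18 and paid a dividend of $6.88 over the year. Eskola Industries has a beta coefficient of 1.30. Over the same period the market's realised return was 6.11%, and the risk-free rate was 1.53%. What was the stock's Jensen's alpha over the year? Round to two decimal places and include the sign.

Realised HPR = (P1 + D1 − P0) / P0 = (141.18 + 6.88 − 134.71) / 134.71 = 13.35 / 134.71 = 9.9102%
MRP = 6.11% − 1.53% = 4.58%
CAPM required = R_f + β·MRP = 1.53% + 1.30 × 4.58% = 7.4840%
α = realised − required = 9.9102% − 7.4840% = +2.43%

+2.43%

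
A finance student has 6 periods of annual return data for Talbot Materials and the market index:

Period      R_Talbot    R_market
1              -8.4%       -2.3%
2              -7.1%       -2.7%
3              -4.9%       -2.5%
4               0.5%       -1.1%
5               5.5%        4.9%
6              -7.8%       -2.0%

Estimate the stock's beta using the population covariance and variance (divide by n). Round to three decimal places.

1.681

Mean R_i = (-8.4 − 7.1 − 4.9 + 0.5 + 5.5 − 7.8) / 6 = -3.7000%
Mean R_m = (-2.3 − 2.7 − 2.5 − 1.1 + 4.9 − 2.0) / 6 = -0.9500%
Σ(R_i − R̄_i)(R_m − R̄_m) = 71.6500  ⇒  Cov = 71.6500 / 6 = 11.9417
Σ(R_m − R̄_m)² = 42.6350  ⇒  Var(R_m) = 42.6350 / 6 = 7.1058
β = Cov / Var(R_m) = 11.9417 / 7.1058 = 1.6806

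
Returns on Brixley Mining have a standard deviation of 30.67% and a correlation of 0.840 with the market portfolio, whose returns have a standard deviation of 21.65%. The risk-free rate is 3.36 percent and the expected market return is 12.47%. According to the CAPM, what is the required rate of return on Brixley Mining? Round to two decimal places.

14.20%

β = ρ × σ_i / σ_m = 0.840 × 30.67% / 21.65% = 1.1900
MRP = 12.47% − 3.36% = 9.11%
E(R) = 3.36% + 1.1900 × 9.11% = 14.20%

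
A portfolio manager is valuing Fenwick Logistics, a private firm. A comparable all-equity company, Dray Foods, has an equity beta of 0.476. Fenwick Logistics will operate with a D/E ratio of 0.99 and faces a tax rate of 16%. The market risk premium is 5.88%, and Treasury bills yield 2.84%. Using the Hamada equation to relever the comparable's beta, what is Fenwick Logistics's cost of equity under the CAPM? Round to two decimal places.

β_L = β_U × [1 + (1 − t)(D/E)] = 0.476 × [1 + (1 − 0.16) × 0.99]
    = 0.476 × [1 + 0.84 × 0.99] = 0.476 × 1.8316 = 0.8718
E(R) = R_f + β_L × MRP = 2.84% + 0.8718 × 5.88% = 7.97%

7.97%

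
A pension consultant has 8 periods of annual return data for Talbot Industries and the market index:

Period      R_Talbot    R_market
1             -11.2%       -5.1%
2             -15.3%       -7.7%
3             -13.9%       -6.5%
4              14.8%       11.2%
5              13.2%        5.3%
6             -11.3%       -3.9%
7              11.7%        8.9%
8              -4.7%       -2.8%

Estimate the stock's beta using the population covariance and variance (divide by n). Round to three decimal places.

1.725

Mean R_i = (-11.2 − 15.3 − 13.9 + 14.8 + 13.2 − 11.3 + 11.7 − 4.7) / 8 = -2.0875%
Mean R_m = (-5.1 − 7.7 − 6.5 + 11.2 + 5.3 − 3.9 + 8.9 − 2.8) / 8 = -0.0750%
Σ(R_i − R̄_i)(R_m − R̄_m) = 661.1075  ⇒  Cov = 661.1075 / 8 = 82.6384
Σ(R_m − R̄_m)² = 383.2950  ⇒  Var(R_m) = 383.2950 / 8 = 47.9119
β = Cov / Var(R_m) = 82.6384 / 47.9119 = 1.7248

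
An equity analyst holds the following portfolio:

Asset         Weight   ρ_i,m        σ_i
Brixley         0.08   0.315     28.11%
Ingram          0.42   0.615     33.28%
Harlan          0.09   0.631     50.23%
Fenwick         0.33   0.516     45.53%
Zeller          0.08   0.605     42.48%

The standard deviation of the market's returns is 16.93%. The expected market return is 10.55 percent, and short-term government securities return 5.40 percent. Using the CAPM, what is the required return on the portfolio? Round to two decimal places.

β_Brixley = 0.315 × 28.11% / 16.93% = 0.5230
β_Ingram = 0.615 × 33.28% / 16.93% = 1.2089
β_Harlan = 0.631 × 50.23% / 16.93% = 1.8721
β_Fenwick = 0.516 × 45.53% / 16.93% = 1.3877
β_Zeller = 0.605 × 42.48% / 16.93% = 1.5180
β_P = Σ w_i β_i = 0.08×0.5230 + 0.42×1.2089 + 0.09×1.8721 + 0.33×1.3877 + 0.08×1.5180 = 1.2974
MRP = 10.55% − 5.40% = 5.15%
E(R_P) = R_f + β_P × MRP = 5.40% + 1.2974 × 5.15% = 12.08%

12.08%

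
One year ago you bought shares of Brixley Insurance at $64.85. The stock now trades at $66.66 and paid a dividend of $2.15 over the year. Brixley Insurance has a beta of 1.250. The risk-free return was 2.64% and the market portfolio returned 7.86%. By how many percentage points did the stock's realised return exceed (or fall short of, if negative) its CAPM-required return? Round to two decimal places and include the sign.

-3.06%

Realised HPR = (P1 + D1 − P0) / P0 = (66.66 + 2.15 − 64.85) / 64.85 = 3.96 / 64.85 = 6.1064%
MRP = 7.86% − 2.64% = 5.22%
CAPM required = R_f + β·MRP = 2.64% + 1.250 × 5.22% = 9.16500%
α = realised − required = 6.1064% − 9.16500% = -3.06%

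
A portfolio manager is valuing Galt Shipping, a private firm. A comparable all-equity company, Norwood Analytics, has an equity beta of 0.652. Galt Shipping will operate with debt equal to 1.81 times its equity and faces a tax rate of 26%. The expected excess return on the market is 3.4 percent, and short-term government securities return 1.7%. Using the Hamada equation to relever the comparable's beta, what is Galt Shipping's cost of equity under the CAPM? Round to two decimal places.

β_L = β_U × [1 + (1 − t)(D/E)] = 0.652 × [1 + (1 − 0.26) × 1.81]
    = 0.652 × [1 + 0.74 × 1.81] = 0.652 × 2.3394 = 1.5253
E(R) = R_f + β_L × MRP = 1.7% + 1.5253 × 3.4% = 6.89%

6.89%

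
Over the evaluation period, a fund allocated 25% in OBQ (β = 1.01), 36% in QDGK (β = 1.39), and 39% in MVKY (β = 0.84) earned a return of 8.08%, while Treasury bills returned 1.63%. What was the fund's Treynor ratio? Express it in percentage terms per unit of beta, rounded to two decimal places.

5.97%

β_P = 0.25×1.01 + 0.36×1.39 + 0.39×0.84 = 1.0805
Treynor = (R_P − R_f) / β_P = (8.08% − 1.63%) / 1.0805 = 6.45% / 1.0805 = 5.97%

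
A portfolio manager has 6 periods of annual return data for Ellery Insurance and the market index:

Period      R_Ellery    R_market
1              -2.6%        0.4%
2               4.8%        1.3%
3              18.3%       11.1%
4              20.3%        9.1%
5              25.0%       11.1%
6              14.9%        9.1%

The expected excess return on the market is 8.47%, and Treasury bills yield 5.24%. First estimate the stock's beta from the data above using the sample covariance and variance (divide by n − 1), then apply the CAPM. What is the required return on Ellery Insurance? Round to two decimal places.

22.39%

Mean R_i = (-2.6 + 4.8 + 18.3 + 20.3 + 25.0 + 14.9) / 6 = 13.4500%
Mean R_m = (0.4 + 1.3 + 11.1 + 9.1 + 11.1 + 9.1) / 6 = 7.0167%
Σ(R_i − R̄_i)(R_m − R̄_m) = 239.9050  ⇒  Cov = 239.9050 / 5 = 47.9810
Σ(R_m − R̄_m)² = 118.4883  ⇒  Var(R_m) = 118.4883 / 5 = 23.6977
β = Cov / Var(R_m) = 47.9810 / 23.6977 = 2.0247
E(R) = R_f + β × MRP = 5.24% + 2.0247 × 8.47% = 22.39%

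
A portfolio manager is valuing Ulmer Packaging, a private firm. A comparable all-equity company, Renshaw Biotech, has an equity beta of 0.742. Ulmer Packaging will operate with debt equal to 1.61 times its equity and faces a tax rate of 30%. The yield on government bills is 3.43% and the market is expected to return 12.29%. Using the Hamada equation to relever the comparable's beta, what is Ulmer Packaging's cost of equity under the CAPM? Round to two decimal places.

β_L = β_U × [1 + (1 − t)(D/E)] = 0.742 × [1 + (1 − 0.30) × 1.61]
    = 0.742 × [1 + 0.70 × 1.61] = 0.742 × 2.1270 = 1.5782
MRP = 12.29% − 3.43% = 8.86%
E(R) = R_f + β_L × MRP = 3.43% + 1.5782 × 8.86% = 17.41%

17.41%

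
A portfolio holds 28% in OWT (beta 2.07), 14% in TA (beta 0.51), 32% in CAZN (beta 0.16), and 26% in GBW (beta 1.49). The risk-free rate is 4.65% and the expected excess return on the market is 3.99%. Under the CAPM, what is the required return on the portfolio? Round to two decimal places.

9.00%

β_P = Σ w_i β_i = 0.28×2.07 + 0.14×0.51 + 0.32×0.16 + 0.26×1.49 = 1.0896
E(R_P) = R_f + β_P × MRP = 4.65% + 1.0896 × 3.99% = 9.00%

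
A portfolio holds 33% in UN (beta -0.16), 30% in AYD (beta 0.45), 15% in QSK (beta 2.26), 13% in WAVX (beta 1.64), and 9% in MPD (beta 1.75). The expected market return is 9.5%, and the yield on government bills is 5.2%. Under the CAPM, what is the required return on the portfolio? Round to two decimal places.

8.61%

β_P = Σ w_i β_i = 0.33×-0.16 + 0.30×0.45 + 0.15×2.26 + 0.13×1.64 + 0.09×1.75 = 0.7919
MRP = 9.5% − 5.2% = 4.30%
E(R_P) = R_f + β_P × MRP = 5.2% + 0.7919 × 4.3% = 8.61%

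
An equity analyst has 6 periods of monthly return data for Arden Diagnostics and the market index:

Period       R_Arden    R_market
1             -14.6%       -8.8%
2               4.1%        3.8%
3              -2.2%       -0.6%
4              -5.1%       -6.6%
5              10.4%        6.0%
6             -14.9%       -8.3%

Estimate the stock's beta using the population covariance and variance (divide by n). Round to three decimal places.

Mean R_i = (-14.6 + 4.1 − 2.2 − 5.1 + 10.4 − 14.9) / 6 = -3.7167%
Mean R_m = (-8.8 + 3.8 − 0.6 − 6.6 + 6.0 − 8.3) / 6 = -2.4167%
Σ(R_i − R̄_i)(R_m − R̄_m) = 311.2183  ⇒  Cov = 311.2183 / 6 = 51.8697
Σ(R_m − R̄_m)² = 205.6483  ⇒  Var(R_m) = 205.6483 / 6 = 34.2747
β = Cov / Var(R_m) = 51.8697 / 34.2747 = 1.5134

1.513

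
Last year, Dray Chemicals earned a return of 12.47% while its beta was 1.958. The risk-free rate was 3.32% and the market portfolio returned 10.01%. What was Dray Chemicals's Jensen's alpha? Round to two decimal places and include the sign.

Market excess return = 10.01% − 3.32% = 6.69%
CAPM benchmark = R_f + β(R_m − R_f) = 3.32% + 1.958 × 6.69% = 16.41902%
α = actual − benchmark = 12.47% − 16.41902% = -3.95%

-3.95%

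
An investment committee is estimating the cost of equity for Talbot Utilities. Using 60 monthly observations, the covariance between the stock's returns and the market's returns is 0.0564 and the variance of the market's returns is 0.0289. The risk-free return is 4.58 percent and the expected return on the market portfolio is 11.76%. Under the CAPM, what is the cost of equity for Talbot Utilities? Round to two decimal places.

β = Cov(R_i, R_m) / Var(R_m) = 0.0564 / 0.0289 = 1.9516
MRP = 11.76% − 4.58% = 7.18%
E(R) = R_f + β × MRP = 4.58% + 1.9516 × 7.18% = 18.59%

18.59%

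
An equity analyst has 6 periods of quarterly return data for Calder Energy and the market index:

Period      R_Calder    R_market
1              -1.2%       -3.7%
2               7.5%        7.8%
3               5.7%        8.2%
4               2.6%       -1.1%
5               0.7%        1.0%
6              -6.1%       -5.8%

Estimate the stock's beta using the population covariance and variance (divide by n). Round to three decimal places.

Mean R_i = (-1.2 + 7.5 + 5.7 + 2.6 + 0.7 − 6.1) / 6 = 1.5333%
Mean R_m = (-3.7 + 7.8 + 8.2 − 1.1 + 1.0 − 5.8) / 6 = 1.0667%
Σ(R_i − R̄_i)(R_m − R̄_m) = 133.0867  ⇒  Cov = 133.0867 / 6 = 22.1811
Σ(R_m − R̄_m)² = 170.7933  ⇒  Var(R_m) = 170.7933 / 6 = 28.4656
β = Cov / Var(R_m) = 22.1811 / 28.4656 = 0.7792

0.779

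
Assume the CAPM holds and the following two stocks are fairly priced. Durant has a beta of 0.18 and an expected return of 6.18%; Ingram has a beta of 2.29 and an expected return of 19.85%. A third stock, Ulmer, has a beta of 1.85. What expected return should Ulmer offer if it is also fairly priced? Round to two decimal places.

17.00%

MRP (SML slope) = (19.85% − 6.18%) / (2.29 − 0.18) = 13.67% / 2.11 = 6.4787%
R_f (intercept) = 6.18% − 0.18 × 6.4787% = 5.0138%
E(R_Ulmer) = R_f + β × MRP = 5.0138% + 1.85 × 6.4787% = 17.00%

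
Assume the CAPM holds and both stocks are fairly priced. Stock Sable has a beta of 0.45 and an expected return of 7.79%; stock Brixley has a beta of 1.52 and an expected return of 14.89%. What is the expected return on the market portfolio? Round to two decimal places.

11.44%

Both satisfy E(R) = R_f + β·MRP, so the slope of the SML is
MRP = (14.89% − 7.79%) / (1.52 − 0.45) = 7.10% / 1.07 = 6.6355%
R_f = E(R_Sable) − β_Sable·MRP = 7.79% − 0.45 × 6.6355% = 4.8040%
E(R_m) = R_f + MRP = 4.8040% + 6.6355% = 11.44%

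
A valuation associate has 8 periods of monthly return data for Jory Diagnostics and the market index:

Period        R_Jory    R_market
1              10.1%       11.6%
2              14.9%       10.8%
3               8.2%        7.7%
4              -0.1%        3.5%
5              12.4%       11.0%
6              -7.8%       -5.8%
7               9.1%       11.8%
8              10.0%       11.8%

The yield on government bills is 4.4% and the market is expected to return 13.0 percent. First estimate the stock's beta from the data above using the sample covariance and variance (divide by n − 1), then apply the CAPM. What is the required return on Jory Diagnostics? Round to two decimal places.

14.14%

Mean R_i = (10.1 + 14.9 + 8.2 − 0.1 + 12.4 − 7.8 + 9.1 + 10.0) / 8 = 7.1000%
Mean R_m = (11.6 + 10.8 + 7.7 + 3.5 + 11.0 − 5.8 + 11.8 + 11.8) / 8 = 7.8000%
Σ(R_i − R̄_i)(R_m − R̄_m) = 304.8500  ⇒  Cov = 304.8500 / 7 = 43.5500
Σ(R_m − R̄_m)² = 269.1400  ⇒  Var(R_m) = 269.1400 / 7 = 38.4486
β = Cov / Var(R_m) = 43.5500 / 38.4486 = 1.1327
MRP = 13.0% − 4.4% = 8.60%
E(R) = R_f + β × MRP = 4.4% + 1.1327 × 8.6% = 14.14%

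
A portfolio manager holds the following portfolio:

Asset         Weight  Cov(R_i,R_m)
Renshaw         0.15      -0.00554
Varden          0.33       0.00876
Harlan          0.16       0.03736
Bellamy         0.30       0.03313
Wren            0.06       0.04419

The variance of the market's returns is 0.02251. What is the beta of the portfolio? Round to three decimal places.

β_Renshaw = -0.00554 / 0.02251 = -0.2461
β_Varden = 0.00876 / 0.02251 = 0.3892
β_Harlan = 0.03736 / 0.02251 = 1.6597
β_Bellamy = 0.03313 / 0.02251 = 1.4718
β_Wren = 0.04419 / 0.02251 = 1.9631
β_P = Σ w_i β_i = 0.15×-0.2461 + 0.33×0.3892 + 0.16×1.6597 + 0.30×1.4718 + 0.06×1.9631 = 0.9164

0.916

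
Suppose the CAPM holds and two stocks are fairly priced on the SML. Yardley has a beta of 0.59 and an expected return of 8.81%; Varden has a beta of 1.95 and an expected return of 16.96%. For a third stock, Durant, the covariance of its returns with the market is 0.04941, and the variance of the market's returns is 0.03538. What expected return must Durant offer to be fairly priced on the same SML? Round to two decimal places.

MRP = (16.96% − 8.81%) / (1.95 − 0.59) = 5.9926%
R_f = 8.81% − 0.59 × 5.9926% = 5.2744%
β_Durant = Cov / Var(R_m) = 0.04941 / 0.03538 = 1.3966
E(R_Durant) = R_f + β × MRP = 5.2744% + 1.3966 × 5.9926% = 13.64%

13.64%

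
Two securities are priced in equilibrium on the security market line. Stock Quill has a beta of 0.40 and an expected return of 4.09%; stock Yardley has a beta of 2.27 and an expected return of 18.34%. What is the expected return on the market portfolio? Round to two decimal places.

Both satisfy E(R) = R_f + β·MRP, so the slope of the SML is
MRP = (18.34% − 4.09%) / (2.27 − 0.40) = 14.25% / 1.87 = 7.6203%
R_f = E(R_Quill) − β_Quill·MRP = 4.09% − 0.40 × 7.6203% = 1.0419%
E(R_m) = R_f + MRP = 1.0419% + 7.6203% = 8.66%

8.66%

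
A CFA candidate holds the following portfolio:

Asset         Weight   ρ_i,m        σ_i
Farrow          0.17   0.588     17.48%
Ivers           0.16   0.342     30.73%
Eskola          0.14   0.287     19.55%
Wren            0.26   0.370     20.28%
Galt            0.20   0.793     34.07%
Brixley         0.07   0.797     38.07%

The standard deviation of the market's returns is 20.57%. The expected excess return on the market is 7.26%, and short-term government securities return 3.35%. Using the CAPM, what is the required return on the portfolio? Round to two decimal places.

β_Farrow = 0.588 × 17.48% / 20.57% = 0.4997
β_Ivers = 0.342 × 30.73% / 20.57% = 0.5109
β_Eskola = 0.287 × 19.55% / 20.57% = 0.2728
β_Wren = 0.370 × 20.28% / 20.57% = 0.3648
β_Galt = 0.793 × 34.07% / 20.57% = 1.3134
β_Brixley = 0.797 × 38.07% / 20.57% = 1.4751
β_P = Σ w_i β_i = 0.17×0.4997 + 0.16×0.5109 + 0.14×0.2728 + 0.26×0.3648 + 0.20×1.3134 + 0.07×1.4751 = 0.6657
E(R_P) = R_f + β_P × MRP = 3.35% + 0.6657 × 7.26% = 8.18%

8.18%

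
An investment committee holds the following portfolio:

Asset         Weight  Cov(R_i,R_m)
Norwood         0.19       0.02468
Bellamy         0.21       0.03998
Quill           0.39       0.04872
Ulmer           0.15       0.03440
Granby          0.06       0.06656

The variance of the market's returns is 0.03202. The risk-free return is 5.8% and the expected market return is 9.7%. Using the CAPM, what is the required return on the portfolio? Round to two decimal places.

β_Norwood = 0.02468 / 0.03202 = 0.7708
β_Bellamy = 0.03998 / 0.03202 = 1.2486
β_Quill = 0.04872 / 0.03202 = 1.5215
β_Ulmer = 0.03440 / 0.03202 = 1.0743
β_Granby = 0.06656 / 0.03202 = 2.0787
β_P = Σ w_i β_i = 0.19×0.7708 + 0.21×1.2486 + 0.39×1.5215 + 0.15×1.0743 + 0.06×2.0787 = 1.2879
MRP = 9.7% − 5.8% = 3.90%
E(R_P) = R_f + β_P × MRP = 5.8% + 1.2879 × 3.9% = 10.82%

10.82%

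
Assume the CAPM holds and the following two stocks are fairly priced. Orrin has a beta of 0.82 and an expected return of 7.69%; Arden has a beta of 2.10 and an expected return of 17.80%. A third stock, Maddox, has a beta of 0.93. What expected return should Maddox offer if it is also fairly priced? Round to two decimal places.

MRP (SML slope) = (17.80% − 7.69%) / (2.10 − 0.82) = 10.11% / 1.28 = 7.8984%
R_f (intercept) = 7.69% − 0.82 × 7.8984% = 1.2133%
E(R_Maddox) = R_f + β × MRP = 1.2133% + 0.93 × 7.8984% = 8.56%

8.56%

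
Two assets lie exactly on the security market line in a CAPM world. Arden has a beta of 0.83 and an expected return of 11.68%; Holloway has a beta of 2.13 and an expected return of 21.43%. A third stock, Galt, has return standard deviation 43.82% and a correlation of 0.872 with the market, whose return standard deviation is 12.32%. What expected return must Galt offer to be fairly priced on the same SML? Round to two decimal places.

28.72%

MRP = (21.43% − 11.68%) / (2.13 − 0.83) = 7.5000%
R_f = 11.68% − 0.83 × 7.5000% = 5.4550%
β_Galt = ρ·σ_i/σ_m = 0.872 × 43.82 / 12.32 = 3.1015
E(R_Galt) = R_f + β × MRP = 5.4550% + 3.1015 × 7.5000% = 28.72%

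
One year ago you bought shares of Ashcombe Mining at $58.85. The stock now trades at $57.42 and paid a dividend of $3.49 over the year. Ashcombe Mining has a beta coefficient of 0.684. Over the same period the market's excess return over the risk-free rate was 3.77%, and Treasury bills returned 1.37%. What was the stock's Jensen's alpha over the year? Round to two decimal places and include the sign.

-0.45%

Realised HPR = (P1 + D1 − P0) / P0 = (57.42 + 3.49 − 58.85) / 58.85 = 2.06 / 58.85 = 3.5004%
CAPM required = R_f + β·MRP = 1.37% + 0.684 × 3.77% = 3.94868%
α = realised − required = 3.5004% − 3.94868% = -0.45%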